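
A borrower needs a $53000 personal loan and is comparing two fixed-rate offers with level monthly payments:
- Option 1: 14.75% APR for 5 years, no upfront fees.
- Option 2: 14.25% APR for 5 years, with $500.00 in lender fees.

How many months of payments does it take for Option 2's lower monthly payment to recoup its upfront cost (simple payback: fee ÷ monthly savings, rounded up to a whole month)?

37 months

Option 1: monthly rate = 14.75%/12 = 0.0122917; payment = 53,000 × 0.0122917 / (1 − (1+0.0122917)^−60) = $1,253.92.
Option 2: monthly rate = 14.25%/12 = 0.0118750; payment = 53,000 × 0.0118750 / (1 − (1+0.0118750)^−60) = $1,240.10.
Monthly savings = $1,253.92 − $1,240.10 = $13.82.
Break-even = $500.00 / $13.82 = 36.18 → 37 months.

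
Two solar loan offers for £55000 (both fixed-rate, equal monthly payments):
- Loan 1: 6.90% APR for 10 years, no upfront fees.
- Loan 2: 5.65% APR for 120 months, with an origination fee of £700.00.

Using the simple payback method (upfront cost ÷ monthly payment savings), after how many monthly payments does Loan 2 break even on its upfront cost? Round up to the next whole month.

Loan 1: at 6.90% the monthly rate is 0.0057500, so the payment is 55,000 × 0.0057500 / (1 − 1.0057500^−120) = £635.77.
Loan 2: monthly rate = 5.65%/12 = 0.0047083; payment = 55,000 × 0.0047083 / (1 − (1+0.0047083)^−120) = £600.99.
Monthly savings = £635.77 − £600.99 = £34.78.
Break-even = £700.00 / £34.78 = 20.13 → 21 months.

21 months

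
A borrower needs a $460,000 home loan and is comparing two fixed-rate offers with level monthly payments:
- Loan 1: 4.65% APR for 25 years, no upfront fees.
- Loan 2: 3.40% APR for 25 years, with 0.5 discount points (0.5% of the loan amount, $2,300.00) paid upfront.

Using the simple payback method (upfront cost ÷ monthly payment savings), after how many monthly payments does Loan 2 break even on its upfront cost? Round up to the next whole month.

Loan 1: monthly rate = 4.65%/12 = 0.0038750; payment = 460,000 × 0.0038750 / (1 − (1+0.0038750)^−300) = $2,596.15.
Loan 2: monthly rate = 3.4%/12 = 0.0028333; payment = 460,000 × 0.0028333 / (1 − (1+0.0028333)^−300) = $2,278.27.
Monthly savings = $2,596.15 − $2,278.27 = $317.88.
Break-even = $2,300.00 / $317.88 = 7.24 → 8 months.

8 months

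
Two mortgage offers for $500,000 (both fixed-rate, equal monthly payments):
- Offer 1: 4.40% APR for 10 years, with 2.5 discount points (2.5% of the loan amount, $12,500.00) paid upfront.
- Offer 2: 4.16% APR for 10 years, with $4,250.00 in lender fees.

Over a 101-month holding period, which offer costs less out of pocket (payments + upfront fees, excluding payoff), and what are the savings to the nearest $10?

Offer 1: monthly rate = 4.4%/12 = 0.0036667; payment = 500,000 × 0.0036667 / (1 − (1+0.0036667)^−120) = $5,157.85.
Offer 2: at 4.16% the monthly rate is 0.0034667, so the payment is 500,000 × 0.0034667 / (1 − 1.0034667^−120) = $5,100.36.
Over 101 months: Offer 1 costs 101 × $5,157.85 + $12,500.00 = $533,442.85; Offer 2 costs 101 × $5,100.36 + $4,250.00 = $519,386.36.
Offer 2 is cheaper by $533,442.85 − $519,386.36 = $14,056.49.

Offer 2 by $14,060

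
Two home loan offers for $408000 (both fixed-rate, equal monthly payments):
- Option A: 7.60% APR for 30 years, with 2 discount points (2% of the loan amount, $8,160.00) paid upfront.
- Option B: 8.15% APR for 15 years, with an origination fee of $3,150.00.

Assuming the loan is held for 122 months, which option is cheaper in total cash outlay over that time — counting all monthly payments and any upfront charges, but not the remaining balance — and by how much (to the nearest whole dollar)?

Option A by $123,540

Option A: monthly rate = 7.6%/12 = 0.0063333; payment = 408,000 × 0.0063333 / (1 − (1+0.0063333)^−360) = $2,880.78.
Option B: at 8.15% the monthly rate is 0.0067917, so the payment is 408,000 × 0.0067917 / (1 − 1.0067917^−180) = $3,934.47.
Over 122 months: Option A costs 122 × $2,880.78 + $8,160.00 = $359,615.16; Option B costs 122 × $3,934.47 + $3,150.00 = $483,155.34.
Option A is cheaper by $483,155.34 − $359,615.16 = $123,540.18.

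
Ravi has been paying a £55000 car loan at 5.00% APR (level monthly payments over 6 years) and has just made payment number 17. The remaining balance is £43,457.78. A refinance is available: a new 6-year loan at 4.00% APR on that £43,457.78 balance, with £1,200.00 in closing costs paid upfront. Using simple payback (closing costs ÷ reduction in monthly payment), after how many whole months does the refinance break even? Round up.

6 months

Current payment = 55,000 × 5%/12 / (1 − (1+0.0041667)^−72) = £885.77.
Refinanced payment = 43,457.78 × 0.0033333 / (1 − (1+0.0033333)^−72) = £679.90.
Monthly savings = £885.77 − £679.90 = £205.87.
Break-even = £1,200.00 / £205.87 = 5.83 → 6 months.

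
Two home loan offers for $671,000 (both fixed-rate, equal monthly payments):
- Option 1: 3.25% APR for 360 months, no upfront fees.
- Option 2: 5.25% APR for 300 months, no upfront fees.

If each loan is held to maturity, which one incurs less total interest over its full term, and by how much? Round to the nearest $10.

Option 1: monthly rate = 3.25%/12 = 0.0027083; payment = 671,000 × 0.0027083 / (1 − (1+0.0027083)^−360) = $2,920.23.
Total interest on Option 1 = 360 × $2,920.23 − $671,000 = $380,282.80.
Option 2: at 5.25% the monthly rate is 0.0043750, so the payment is 671,000 × 0.0043750 / (1 − 1.0043750^−300) = $4,020.95.
Total interest on Option 2 = 300 × $4,020.95 − $671,000 = $535,285.00.
Option 1 is lower by $155,002.20.

Option 1 by $155,000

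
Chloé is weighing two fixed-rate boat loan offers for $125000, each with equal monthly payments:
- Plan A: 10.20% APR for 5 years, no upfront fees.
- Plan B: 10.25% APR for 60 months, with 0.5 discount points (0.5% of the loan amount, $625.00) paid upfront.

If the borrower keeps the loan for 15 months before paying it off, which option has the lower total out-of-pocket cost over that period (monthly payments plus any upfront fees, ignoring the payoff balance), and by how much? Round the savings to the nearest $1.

Plan A by $671

Plan A: monthly rate = 10.2%/12 = 0.0085000; payment = 125,000 × 0.0085000 / (1 − (1+0.0085000)^−60) = $2,668.20.
Plan B: at 10.25% the monthly rate is 0.0085417, so the payment is 125,000 × 0.0085417 / (1 − 1.0085417^−60) = $2,671.28.
Over 15 months: Plan A costs 15 × $2,668.20 = $40,023.00; Plan B costs 15 × $2,671.28 + $625.00 = $40,694.20.
Plan A is cheaper by $40,694.20 − $40,023.00 = $671.20.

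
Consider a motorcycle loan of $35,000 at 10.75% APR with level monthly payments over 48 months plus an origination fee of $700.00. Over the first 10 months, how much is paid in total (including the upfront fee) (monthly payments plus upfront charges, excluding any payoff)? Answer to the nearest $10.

Monthly rate = 10.75%/12 = 0.0089583; payment = 35,000 × 0.0089583 / (1 − (1+0.0089583)^−48) = $900.35.
Total outlay = 10 × $900.35 + $700.00 = $9,703.50.

$9,700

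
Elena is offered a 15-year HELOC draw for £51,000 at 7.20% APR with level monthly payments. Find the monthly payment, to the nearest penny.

£464.12

Monthly rate = 7.2%/12 = 0.0060000; payment = 51,000 × 0.0060000 / (1 − (1+0.0060000)^−180) = £464.12.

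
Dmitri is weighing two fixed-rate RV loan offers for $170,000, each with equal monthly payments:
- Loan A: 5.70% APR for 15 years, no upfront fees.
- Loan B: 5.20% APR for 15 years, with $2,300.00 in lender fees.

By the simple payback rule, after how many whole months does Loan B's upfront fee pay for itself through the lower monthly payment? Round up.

Loan A: at 5.70% the monthly rate is 0.0047500, so the payment is 170,000 × 0.0047500 / (1 − 1.0047500^−180) = $1,407.15.
Loan B: at 5.20% the monthly rate is 0.0043333, so the payment is 170,000 × 0.0043333 / (1 − 1.0043333^−180) = $1,362.13.
Monthly savings = $1,407.15 − $1,362.13 = $45.02.
Break-even = $2,300.00 / $45.02 = 51.09 → 52 months.

52 months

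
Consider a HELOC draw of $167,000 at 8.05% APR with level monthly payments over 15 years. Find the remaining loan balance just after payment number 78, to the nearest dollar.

With monthly rate i = 8.05%/12 = 0.0067083, the balance after k of n payments is P · [(1+i)^n − (1+i)^k] / [(1+i)^n − 1].
(1+0.0067083)^180 = 3.33165063 and (1+0.0067083)^78 = 1.68455720, so the balance is 167,000 × (3.33165063 − 1.68455720) / (3.33165063 − 1) = $117,969.90.

$117,970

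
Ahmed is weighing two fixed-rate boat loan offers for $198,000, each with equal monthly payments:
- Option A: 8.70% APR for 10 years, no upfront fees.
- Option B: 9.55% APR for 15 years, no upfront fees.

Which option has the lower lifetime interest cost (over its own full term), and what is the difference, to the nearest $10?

Option A by $76,100

Option A: monthly rate = 8.7%/12 = 0.0072500; payment = 198,000 × 0.0072500 / (1 − (1+0.0072500)^−120) = $2,476.15.
Total interest on Option A = 120 × $2,476.15 − $198,000 = $99,138.00.
Option B: at 9.55% the monthly rate is 0.0079583, so the payment is 198,000 × 0.0079583 / (1 − 1.0079583^−180) = $2,073.54.
Total interest on Option B = 180 × $2,073.54 − $198,000 = $175,237.20.
Option A is lower by $76,099.20.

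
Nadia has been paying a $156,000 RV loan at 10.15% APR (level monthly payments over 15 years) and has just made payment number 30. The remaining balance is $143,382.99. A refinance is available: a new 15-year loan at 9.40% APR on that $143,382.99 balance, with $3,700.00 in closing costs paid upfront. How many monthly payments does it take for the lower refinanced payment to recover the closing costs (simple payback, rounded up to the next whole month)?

Current payment = 156,000 × 10.15%/12 / (1 − (1+0.0084583)^−180) = $1,690.73.
Refinanced payment = 143,382.99 × 0.0078333 / (1 − (1+0.0078333)^−180) = $1,488.60.
Monthly savings = $1,690.73 − $1,488.60 = $202.13.
Break-even = $3,700.00 / $202.13 = 18.31 → 19 months.

19 months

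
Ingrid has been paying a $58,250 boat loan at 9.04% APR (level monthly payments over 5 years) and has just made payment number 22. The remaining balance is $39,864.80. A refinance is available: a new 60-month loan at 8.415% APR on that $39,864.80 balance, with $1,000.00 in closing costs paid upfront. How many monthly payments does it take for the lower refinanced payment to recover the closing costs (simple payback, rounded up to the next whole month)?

Current payment = 58,250 × 9.04%/12 / (1 − (1+0.0075333)^−60) = $1,210.31.
Refinanced payment = 39,864.80 × 0.0070125 / (1 − (1+0.0070125)^−60) = $816.26.
Monthly savings = $1,210.31 − $816.26 = $394.05.
Break-even = $1,000.00 / $394.05 = 2.54 → 3 months.

3 months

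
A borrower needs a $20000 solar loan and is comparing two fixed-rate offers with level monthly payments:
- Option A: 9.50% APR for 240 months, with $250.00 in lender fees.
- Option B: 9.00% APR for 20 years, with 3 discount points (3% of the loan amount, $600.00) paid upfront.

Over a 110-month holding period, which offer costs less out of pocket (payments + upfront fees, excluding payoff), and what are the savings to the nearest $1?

Option A: monthly rate = 9.5%/12 = 0.0079167; payment = 20,000 × 0.0079167 / (1 − (1+0.0079167)^−240) = $186.43.
Option B: monthly rate = 9%/12 = 0.0075000; payment = 20,000 × 0.0075000 / (1 − (1+0.0075000)^−240) = $179.95.
Over 110 months: Option A costs 110 × $186.43 + $250.00 = $20,757.30; Option B costs 110 × $179.95 + $600.00 = $20,394.50.
Option B is cheaper by $20,757.30 − $20,394.50 = $362.80.

Option B by $363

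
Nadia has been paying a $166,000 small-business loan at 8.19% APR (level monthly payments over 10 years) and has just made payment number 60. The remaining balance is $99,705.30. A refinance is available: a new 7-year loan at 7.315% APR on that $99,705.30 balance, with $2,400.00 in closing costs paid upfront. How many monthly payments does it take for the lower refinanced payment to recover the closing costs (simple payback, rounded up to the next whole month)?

Current payment = 166,000 × 8.19%/12 / (1 − (1+0.0068250)^−120) = $2,030.74.
Refinanced payment = 99,705.30 × 0.0060958 / (1 − (1+0.0060958)^−84) = $1,520.22.
Monthly savings = $2,030.74 − $1,520.22 = $510.52.
Break-even = $2,400.00 / $510.52 = 4.70 → 5 months.

5 months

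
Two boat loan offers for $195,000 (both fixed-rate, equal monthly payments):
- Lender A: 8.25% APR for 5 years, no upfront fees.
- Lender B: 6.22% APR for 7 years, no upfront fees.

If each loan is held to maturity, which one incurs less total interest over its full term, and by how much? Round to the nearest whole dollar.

Lender A by $2,383

Lender A: monthly rate = 8.25%/12 = 0.0068750; payment = 195,000 × 0.0068750 / (1 − (1+0.0068750)^−60) = $3,977.27.
Total interest on Lender A = 60 × $3,977.27 − $195,000 = $43,636.20.
Lender B: at 6.22% the monthly rate is 0.0051833, so the payment is 195,000 × 0.0051833 / (1 − 1.0051833^−84) = $2,869.28.
Total interest on Lender B = 84 × $2,869.28 − $195,000 = $46,019.52.
Lender A is lower by $2,383.32.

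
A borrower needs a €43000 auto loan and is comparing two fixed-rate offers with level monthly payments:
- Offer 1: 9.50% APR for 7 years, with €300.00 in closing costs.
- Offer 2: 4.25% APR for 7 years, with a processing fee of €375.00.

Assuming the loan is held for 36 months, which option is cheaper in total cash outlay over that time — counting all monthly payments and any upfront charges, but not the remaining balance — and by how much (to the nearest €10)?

Offer 1: monthly rate = 9.5%/12 = 0.0079167; payment = 43,000 × 0.0079167 / (1 − (1+0.0079167)^−84) = €702.79.
Offer 2: at 4.25% the monthly rate is 0.0035417, so the payment is 43,000 × 0.0035417 / (1 − 1.0035417^−84) = €592.72.
Over 36 months: Offer 1 costs 36 × €702.79 + €300.00 = €25,600.44; Offer 2 costs 36 × €592.72 + €375.00 = €21,712.92.
Offer 2 is cheaper by €25,600.44 − €21,712.92 = €3,887.52.

Offer 2 by €3,890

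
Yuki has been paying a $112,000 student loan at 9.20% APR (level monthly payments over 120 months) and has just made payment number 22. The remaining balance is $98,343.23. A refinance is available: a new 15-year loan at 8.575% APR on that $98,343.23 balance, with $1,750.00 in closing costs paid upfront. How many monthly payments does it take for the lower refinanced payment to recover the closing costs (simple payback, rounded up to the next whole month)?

4 months

Current payment = 112,000 × 9.2%/12 / (1 − (1+0.0076667)^−120) = $1,430.92.
Refinanced payment = 98,343.23 × 0.0071458 / (1 − (1+0.0071458)^−180) = $972.75.
Monthly savings = $1,430.92 − $972.75 = $458.17.
Break-even = $1,750.00 / $458.17 = 3.82 → 4 months.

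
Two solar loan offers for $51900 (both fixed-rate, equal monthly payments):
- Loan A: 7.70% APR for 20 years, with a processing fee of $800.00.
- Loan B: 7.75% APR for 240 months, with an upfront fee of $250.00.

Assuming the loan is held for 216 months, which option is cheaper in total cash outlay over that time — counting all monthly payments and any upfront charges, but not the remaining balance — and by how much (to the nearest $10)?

Loan A: at 7.70% the monthly rate is 0.0064167, so the payment is 51,900 × 0.0064167 / (1 − 1.0064167^−240) = $424.47.
Loan B: at 7.75% the monthly rate is 0.0064583, so the payment is 51,900 × 0.0064583 / (1 − 1.0064583^−240) = $426.07.
Over 216 months: Loan A costs 216 × $424.47 + $800.00 = $92,485.52; Loan B costs 216 × $426.07 + $250.00 = $92,281.12.
Loan B is cheaper by $92,485.52 − $92,281.12 = $204.40.

Loan B by $200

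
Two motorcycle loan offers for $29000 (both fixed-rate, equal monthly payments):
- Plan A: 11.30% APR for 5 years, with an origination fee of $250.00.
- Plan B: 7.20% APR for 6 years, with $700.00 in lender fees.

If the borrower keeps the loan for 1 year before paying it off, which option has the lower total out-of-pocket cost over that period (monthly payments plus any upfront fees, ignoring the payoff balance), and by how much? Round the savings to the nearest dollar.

Plan B by $1,202

Plan A: monthly rate = 11.3%/12 = 0.0094167; payment = 29,000 × 0.0094167 / (1 − (1+0.0094167)^−60) = $634.88.
Plan B: at 7.20% the monthly rate is 0.0060000, so the payment is 29,000 × 0.0060000 / (1 − 1.0060000^−72) = $497.21.
Over 12 months: Plan A costs 12 × $634.88 + $250.00 = $7,868.56; Plan B costs 12 × $497.21 + $700.00 = $6,666.52.
Plan B is cheaper by $7,868.56 − $6,666.52 = $1,202.04.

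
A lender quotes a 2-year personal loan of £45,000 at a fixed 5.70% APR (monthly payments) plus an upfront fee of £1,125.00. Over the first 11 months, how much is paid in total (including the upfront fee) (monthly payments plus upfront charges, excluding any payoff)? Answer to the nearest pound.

£22,997

At 5.70% the monthly rate is 0.0047500, so the payment is 45,000 × 0.0047500 / (1 − 1.0047500^−24) = £1,988.35.
Total outlay = 11 × £1,988.35 + £1,125.00 = £22,996.85.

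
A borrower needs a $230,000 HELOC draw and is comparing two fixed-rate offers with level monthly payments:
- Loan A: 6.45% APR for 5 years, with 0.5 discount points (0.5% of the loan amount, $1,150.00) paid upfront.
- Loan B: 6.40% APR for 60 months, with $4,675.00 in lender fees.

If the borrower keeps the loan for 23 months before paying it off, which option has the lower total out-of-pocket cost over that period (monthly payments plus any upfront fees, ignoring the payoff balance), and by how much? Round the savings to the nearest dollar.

Loan A: monthly rate = 6.45%/12 = 0.0053750; payment = 230,000 × 0.0053750 / (1 − (1+0.0053750)^−60) = $4,494.83.
Loan B: monthly rate = 6.4%/12 = 0.0053333; payment = 230,000 × 0.0053333 / (1 − (1+0.0053333)^−60) = $4,489.45.
Over 23 months: Loan A costs 23 × $4,494.83 + $1,150.00 = $104,531.09; Loan B costs 23 × $4,489.45 + $4,675.00 = $107,932.35.
Loan A is cheaper by $107,932.35 − $104,531.09 = $3,401.26.

Loan A by $3,401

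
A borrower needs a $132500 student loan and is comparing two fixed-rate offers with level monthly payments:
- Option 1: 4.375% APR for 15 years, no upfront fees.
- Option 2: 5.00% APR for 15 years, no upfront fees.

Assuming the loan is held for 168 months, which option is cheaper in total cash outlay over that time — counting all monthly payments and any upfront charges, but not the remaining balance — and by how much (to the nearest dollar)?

Option 1 by $7,162

Option 1: monthly rate = 4.375%/12 = 0.0036458; payment = 132,500 × 0.0036458 / (1 − (1+0.0036458)^−180) = $1,005.17.
Option 2: at 5.00% the monthly rate is 0.0041667, so the payment is 132,500 × 0.0041667 / (1 − 1.0041667^−180) = $1,047.80.
Over 168 months: Option 1 costs 168 × $1,005.17 = $168,868.56; Option 2 costs 168 × $1,047.80 = $176,030.40.
Option 1 is cheaper by $176,030.40 − $168,868.56 = $7,161.84.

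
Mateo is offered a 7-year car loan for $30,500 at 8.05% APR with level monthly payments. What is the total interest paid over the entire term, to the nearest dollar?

Monthly rate = 8.05%/12 = 0.0067083; payment = 30,500 × 0.0067083 / (1 − (1+0.0067083)^−84) = $476.14.
Total paid = 84 × $476.14 = $39,995.76; interest = $39,995.76 − $30,500 = $9,495.76.

$9,496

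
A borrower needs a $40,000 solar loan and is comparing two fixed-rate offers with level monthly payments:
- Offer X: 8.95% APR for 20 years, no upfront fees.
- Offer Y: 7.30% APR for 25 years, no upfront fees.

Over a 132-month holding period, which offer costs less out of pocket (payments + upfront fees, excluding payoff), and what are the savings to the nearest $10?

Offer X: monthly rate = 8.95%/12 = 0.0074583; payment = 40,000 × 0.0074583 / (1 − (1+0.0074583)^−240) = $358.61.
Offer Y: monthly rate = 7.3%/12 = 0.0060833; payment = 40,000 × 0.0060833 / (1 − (1+0.0060833)^−300) = $290.41.
Over 132 months: Offer X costs 132 × $358.61 = $47,336.52; Offer Y costs 132 × $290.41 = $38,334.12.
Offer Y is cheaper by $47,336.52 − $38,334.12 = $9,002.40.

Offer Y by $9,000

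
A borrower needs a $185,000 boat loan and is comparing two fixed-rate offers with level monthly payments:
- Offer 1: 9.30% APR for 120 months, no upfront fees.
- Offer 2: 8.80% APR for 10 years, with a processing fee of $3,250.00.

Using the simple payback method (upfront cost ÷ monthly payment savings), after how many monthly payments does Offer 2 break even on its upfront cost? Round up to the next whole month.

Offer 1: at 9.30% the monthly rate is 0.0077500, so the payment is 185,000 × 0.0077500 / (1 − 1.0077500^−120) = $2,373.64.
Offer 2: at 8.80% the monthly rate is 0.0073333, so the payment is 185,000 × 0.0073333 / (1 − 1.0073333^−120) = $2,323.52.
Monthly savings = $2,373.64 − $2,323.52 = $50.12.
Break-even = $3,250.00 / $50.12 = 64.84 → 65 months.

65 months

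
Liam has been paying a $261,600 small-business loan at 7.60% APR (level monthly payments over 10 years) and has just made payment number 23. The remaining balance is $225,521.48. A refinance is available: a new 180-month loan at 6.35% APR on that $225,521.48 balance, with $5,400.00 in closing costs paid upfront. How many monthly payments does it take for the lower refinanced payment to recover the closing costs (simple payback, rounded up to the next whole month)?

5 months

Current payment = 261,600 × 7.6%/12 / (1 − (1+0.0063333)^−120) = $3,118.91.
Refinanced payment = 225,521.48 × 0.0052917 / (1 − (1+0.0052917)^−180) = $1,945.99.
Monthly savings = $3,118.91 − $1,945.99 = $1,172.92.
Break-even = $5,400.00 / $1,172.92 = 4.60 → 5 months.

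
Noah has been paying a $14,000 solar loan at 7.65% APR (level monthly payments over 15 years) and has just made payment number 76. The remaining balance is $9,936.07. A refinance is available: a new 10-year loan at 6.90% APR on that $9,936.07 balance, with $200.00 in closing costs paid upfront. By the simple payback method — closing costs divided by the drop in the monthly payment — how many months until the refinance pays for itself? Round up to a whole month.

Current payment = 14,000 × 7.65%/12 / (1 − (1+0.0063750)^−180) = $130.98.
Refinanced payment = 9,936.07 × 0.0057500 / (1 − (1+0.0057500)^−120) = $114.85.
Monthly savings = $130.98 − $114.85 = $16.13.
Break-even = $200.00 / $16.13 = 12.40 → 13 months.

13 months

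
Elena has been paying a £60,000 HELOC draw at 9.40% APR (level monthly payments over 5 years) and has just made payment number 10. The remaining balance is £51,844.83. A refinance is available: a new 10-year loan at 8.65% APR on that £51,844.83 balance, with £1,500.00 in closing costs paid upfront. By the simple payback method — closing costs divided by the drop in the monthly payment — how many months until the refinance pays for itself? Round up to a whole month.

3 months

Current payment = 60,000 × 9.4%/12 / (1 − (1+0.0078333)^−60) = £1,257.18.
Refinanced payment = 51,844.83 × 0.0072083 / (1 − (1+0.0072083)^−120) = £646.97.
Monthly savings = £1,257.18 − £646.97 = £610.21.
Break-even = £1,500.00 / £610.21 = 2.46 → 3 months.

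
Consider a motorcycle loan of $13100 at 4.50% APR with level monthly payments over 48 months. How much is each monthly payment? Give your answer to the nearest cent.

$298.73

Monthly rate = 4.5%/12 = 0.0037500; payment = 13,100 × 0.0037500 / (1 − (1+0.0037500)^−48) = $298.73.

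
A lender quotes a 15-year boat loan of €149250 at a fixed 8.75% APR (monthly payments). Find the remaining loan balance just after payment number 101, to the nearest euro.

With monthly rate i = 8.75%/12 = 0.0072917, the balance after k of n payments is P · [(1+i)^n − (1+i)^k] / [(1+i)^n − 1].
(1+0.0072917)^180 = 3.69779974 and (1+0.0072917)^101 = 2.08295240, so the balance is 149,250 × (3.69779974 − 2.08295240) / (3.69779974 − 1) = €89,337.97.

€89,338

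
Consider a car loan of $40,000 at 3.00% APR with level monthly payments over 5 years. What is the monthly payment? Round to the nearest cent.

$718.75

Monthly rate = 3%/12 = 0.0025000; payment = 40,000 × 0.0025000 / (1 − (1+0.0025000)^−60) = $718.75.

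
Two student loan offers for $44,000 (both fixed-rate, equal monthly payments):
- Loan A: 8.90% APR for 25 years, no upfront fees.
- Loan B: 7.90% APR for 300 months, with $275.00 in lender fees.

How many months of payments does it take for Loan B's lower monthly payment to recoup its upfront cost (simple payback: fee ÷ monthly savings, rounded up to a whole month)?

Loan A: monthly rate = 8.9%/12 = 0.0074167; payment = 44,000 × 0.0074167 / (1 − (1+0.0074167)^−300) = $366.24.
Loan B: monthly rate = 7.9%/12 = 0.0065833; payment = 44,000 × 0.0065833 / (1 − (1+0.0065833)^−300) = $336.69.
Monthly savings = $366.24 − $336.69 = $29.55.
Break-even = $275.00 / $29.55 = 9.31 → 10 months.

10 months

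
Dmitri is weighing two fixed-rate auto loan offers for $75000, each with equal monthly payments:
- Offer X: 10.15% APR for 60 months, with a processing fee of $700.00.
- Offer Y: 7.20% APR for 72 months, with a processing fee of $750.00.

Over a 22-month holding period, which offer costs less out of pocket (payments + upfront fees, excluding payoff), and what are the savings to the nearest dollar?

Offer Y by $6,840

Offer X: monthly rate = 10.15%/12 = 0.0084583; payment = 75,000 × 0.0084583 / (1 − (1+0.0084583)^−60) = $1,599.07.
Offer Y: monthly rate = 7.2%/12 = 0.0060000; payment = 75,000 × 0.0060000 / (1 − (1+0.0060000)^−72) = $1,285.89.
Over 22 months: Offer X costs 22 × $1,599.07 + $700.00 = $35,879.54; Offer Y costs 22 × $1,285.89 + $750.00 = $29,039.58.
Offer Y is cheaper by $35,879.54 − $29,039.58 = $6,839.96.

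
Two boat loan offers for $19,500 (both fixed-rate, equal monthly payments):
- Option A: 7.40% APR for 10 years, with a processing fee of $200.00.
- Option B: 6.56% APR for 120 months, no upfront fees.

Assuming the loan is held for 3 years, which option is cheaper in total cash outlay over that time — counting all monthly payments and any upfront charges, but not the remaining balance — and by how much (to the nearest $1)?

Option A: monthly rate = 7.4%/12 = 0.0061667; payment = 19,500 × 0.0061667 / (1 − (1+0.0061667)^−120) = $230.45.
Option B: at 6.56% the monthly rate is 0.0054667, so the payment is 19,500 × 0.0054667 / (1 − 1.0054667^−120) = $222.01.
Over 36 months: Option A costs 36 × $230.45 + $200.00 = $8,496.20; Option B costs 36 × $222.01 = $7,992.36.
Option B is cheaper by $8,496.20 − $7,992.36 = $503.84.

Option B by $504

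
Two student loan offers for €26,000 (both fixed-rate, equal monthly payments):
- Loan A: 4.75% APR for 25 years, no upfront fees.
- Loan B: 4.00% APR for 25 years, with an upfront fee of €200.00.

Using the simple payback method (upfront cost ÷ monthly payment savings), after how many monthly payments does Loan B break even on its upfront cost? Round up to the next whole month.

Loan A: monthly rate = 4.75%/12 = 0.0039583; payment = 26,000 × 0.0039583 / (1 − (1+0.0039583)^−300) = €148.23.
Loan B: at 4.00% the monthly rate is 0.0033333, so the payment is 26,000 × 0.0033333 / (1 − 1.0033333^−300) = €137.24.
Monthly savings = €148.23 − €137.24 = €10.99.
Break-even = €200.00 / €10.99 = 18.20 → 19 months.

19 months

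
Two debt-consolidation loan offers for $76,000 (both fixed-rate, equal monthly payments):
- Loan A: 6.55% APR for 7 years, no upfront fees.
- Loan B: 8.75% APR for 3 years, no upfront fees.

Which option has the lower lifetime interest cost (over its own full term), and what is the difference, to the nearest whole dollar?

Loan B by $8,267

Loan A: monthly rate = 6.55%/12 = 0.0054583; payment = 76,000 × 0.0054583 / (1 − (1+0.0054583)^−84) = $1,130.40.
Total interest on Loan A = 84 × $1,130.40 − $76,000 = $18,953.60.
Loan B: at 8.75% the monthly rate is 0.0072917, so the payment is 76,000 × 0.0072917 / (1 − 1.0072917^−36) = $2,407.95.
Total interest on Loan B = 36 × $2,407.95 − $76,000 = $10,686.20.
Loan B is lower by $8,267.40.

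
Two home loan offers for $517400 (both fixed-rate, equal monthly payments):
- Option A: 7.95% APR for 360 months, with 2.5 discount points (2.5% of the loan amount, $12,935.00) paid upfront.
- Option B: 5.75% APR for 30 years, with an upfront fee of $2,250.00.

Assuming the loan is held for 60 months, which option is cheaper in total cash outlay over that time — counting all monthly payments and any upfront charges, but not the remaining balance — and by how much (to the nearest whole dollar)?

Option A: monthly rate = 7.95%/12 = 0.0066250; payment = 517,400 × 0.0066250 / (1 − (1+0.0066250)^−360) = $3,778.48.
Option B: at 5.75% the monthly rate is 0.0047917, so the payment is 517,400 × 0.0047917 / (1 − 1.0047917^−360) = $3,019.41.
Over 60 months: Option A costs 60 × $3,778.48 + $12,935.00 = $239,643.80; Option B costs 60 × $3,019.41 + $2,250.00 = $183,414.60.
Option B is cheaper by $239,643.80 − $183,414.60 = $56,229.20.

Option B by $56,229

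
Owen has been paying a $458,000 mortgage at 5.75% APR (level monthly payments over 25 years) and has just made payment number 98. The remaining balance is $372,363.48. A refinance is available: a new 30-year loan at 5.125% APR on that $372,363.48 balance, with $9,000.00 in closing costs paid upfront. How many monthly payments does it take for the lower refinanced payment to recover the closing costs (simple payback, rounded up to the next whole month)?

Current payment = 458,000 × 5.75%/12 / (1 − (1+0.0047917)^−300) = $2,881.31.
Refinanced payment = 372,363.48 × 0.0042708 / (1 − (1+0.0042708)^−360) = $2,027.47.
Monthly savings = $2,881.31 − $2,027.47 = $853.84.
Break-even = $9,000.00 / $853.84 = 10.54 → 11 months.

11 months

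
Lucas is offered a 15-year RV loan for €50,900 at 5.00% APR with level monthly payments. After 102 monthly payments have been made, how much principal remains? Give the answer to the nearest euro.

With monthly rate i = 5%/12 = 0.0041667, the balance after k of n payments is P · [(1+i)^n − (1+i)^k] / [(1+i)^n − 1].
(1+0.0041667)^180 = 2.11370393 and (1+0.0041667)^102 = 1.52824044, so the balance is 50,900 × (2.11370393 − 1.52824044) / (2.11370393 − 1) = €26,757.64.

€26,758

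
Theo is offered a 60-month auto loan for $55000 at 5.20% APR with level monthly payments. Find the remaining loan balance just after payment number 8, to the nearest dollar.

$48,464

With monthly rate i = 5.2%/12 = 0.0043333, the balance after k of n payments is P · [(1+i)^n − (1+i)^k] / [(1+i)^n − 1].
(1+0.0043333)^60 = 1.29620179 and (1+0.0043333)^8 = 1.03519703, so the balance is 55,000 × (1.29620179 − 1.03519703) / (1.29620179 − 1) = $48,464.47.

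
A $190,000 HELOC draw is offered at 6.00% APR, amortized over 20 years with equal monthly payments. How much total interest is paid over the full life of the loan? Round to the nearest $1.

$136,693

Monthly rate = 6%/12 = 0.0050000; payment = 190,000 × 0.0050000 / (1 − (1+0.0050000)^−240) = $1,361.22.
Total paid = 240 × $1,361.22 = $326,692.80; interest = $326,692.80 − $190,000 = $136,692.80.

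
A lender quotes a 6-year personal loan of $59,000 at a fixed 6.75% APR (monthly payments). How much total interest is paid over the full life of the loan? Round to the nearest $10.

$12,920

Monthly rate = 6.75%/12 = 0.0056250; payment = 59,000 × 0.0056250 / (1 − (1+0.0056250)^−72) = $998.82.
Total paid = 72 × $998.82 = $71,915.04; interest = $71,915.04 − $59,000 = $12,915.04.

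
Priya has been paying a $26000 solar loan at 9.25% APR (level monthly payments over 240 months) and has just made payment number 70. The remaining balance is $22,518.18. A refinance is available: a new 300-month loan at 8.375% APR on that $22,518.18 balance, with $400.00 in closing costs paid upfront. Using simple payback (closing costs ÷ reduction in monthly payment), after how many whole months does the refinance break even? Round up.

Current payment = 26,000 × 9.25%/12 / (1 − (1+0.0077083)^−240) = $238.13.
Refinanced payment = 22,518.18 × 0.0069792 / (1 − (1+0.0069792)^−300) = $179.43.
Monthly savings = $238.13 − $179.43 = $58.70.
Break-even = $400.00 / $58.70 = 6.81 → 7 months.

7 months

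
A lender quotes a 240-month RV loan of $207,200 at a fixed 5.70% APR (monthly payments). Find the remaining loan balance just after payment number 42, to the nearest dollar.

$185,660

With monthly rate i = 5.7%/12 = 0.0047500, the balance after k of n payments is P · [(1+i)^n − (1+i)^k] / [(1+i)^n − 1].
(1+0.0047500)^240 = 3.11834073 and (1+0.0047500)^42 = 1.22021574, so the balance is 207,200 × (3.11834073 − 1.22021574) / (3.11834073 − 1) = $185,660.17.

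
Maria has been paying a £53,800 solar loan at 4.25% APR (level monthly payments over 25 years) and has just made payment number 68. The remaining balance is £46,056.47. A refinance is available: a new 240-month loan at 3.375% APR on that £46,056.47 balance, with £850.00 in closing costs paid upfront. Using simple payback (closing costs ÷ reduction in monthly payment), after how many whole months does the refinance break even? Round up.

32 months

Current payment = 53,800 × 4.25%/12 / (1 − (1+0.0035417)^−300) = £291.46.
Refinanced payment = 46,056.47 × 0.0028125 / (1 − (1+0.0028125)^−240) = £264.16.
Monthly savings = £291.46 − £264.16 = £27.30.
Break-even = £850.00 / £27.30 = 31.14 → 32 months.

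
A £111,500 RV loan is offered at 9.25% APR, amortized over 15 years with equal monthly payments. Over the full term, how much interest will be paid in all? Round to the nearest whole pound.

£95,059

At 9.25% the monthly rate is 0.0077083, so the payment is 111,500 × 0.0077083 / (1 − 1.0077083^−180) = £1,147.55.
Total paid = 180 × £1,147.55 = £206,559.00; interest = £206,559.00 − £111,500 = £95,059.00.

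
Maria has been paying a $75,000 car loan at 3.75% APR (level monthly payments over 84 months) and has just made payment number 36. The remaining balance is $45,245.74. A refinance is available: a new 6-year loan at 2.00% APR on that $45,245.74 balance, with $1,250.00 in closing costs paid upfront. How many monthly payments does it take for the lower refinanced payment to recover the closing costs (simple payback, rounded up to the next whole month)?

Current payment = 75,000 × 3.75%/12 / (1 − (1+0.0031250)^−84) = $1,016.55.
Refinanced payment = 45,245.74 × 0.0016667 / (1 − (1+0.0016667)^−72) = $667.39.
Monthly savings = $1,016.55 − $667.39 = $349.16.
Break-even = $1,250.00 / $349.16 = 3.58 → 4 months.

4 months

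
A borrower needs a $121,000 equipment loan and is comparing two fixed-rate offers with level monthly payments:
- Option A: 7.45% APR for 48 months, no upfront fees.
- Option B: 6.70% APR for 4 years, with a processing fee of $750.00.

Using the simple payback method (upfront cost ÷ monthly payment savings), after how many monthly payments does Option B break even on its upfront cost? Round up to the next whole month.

Option A: at 7.45% the monthly rate is 0.0062083, so the payment is 121,000 × 0.0062083 / (1 − 1.0062083^−48) = $2,922.82.
Option B: at 6.70% the monthly rate is 0.0055833, so the payment is 121,000 × 0.0055833 / (1 − 1.0055833^−48) = $2,880.68.
Monthly savings = $2,922.82 − $2,880.68 = $42.14.
Break-even = $750.00 / $42.14 = 17.80 → 18 months.

18 months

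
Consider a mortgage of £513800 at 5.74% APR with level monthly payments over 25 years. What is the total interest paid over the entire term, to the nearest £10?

Monthly rate = 5.74%/12 = 0.0047833; payment = 513,800 × 0.0047833 / (1 − (1+0.0047833)^−300) = £3,229.24.
Total paid = 300 × £3,229.24 = £968,772.00; interest = £968,772.00 − £513,800 = £454,972.00.

£454,970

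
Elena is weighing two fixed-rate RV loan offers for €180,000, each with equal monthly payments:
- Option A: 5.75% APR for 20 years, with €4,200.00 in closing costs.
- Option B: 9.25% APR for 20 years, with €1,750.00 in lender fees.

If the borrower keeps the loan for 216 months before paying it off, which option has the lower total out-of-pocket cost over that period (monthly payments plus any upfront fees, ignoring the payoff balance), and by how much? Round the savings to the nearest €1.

Option A: at 5.75% the monthly rate is 0.0047917, so the payment is 180,000 × 0.0047917 / (1 − 1.0047917^−240) = €1,263.75.
Option B: monthly rate = 9.25%/12 = 0.0077083; payment = 180,000 × 0.0077083 / (1 − (1+0.0077083)^−240) = €1,648.56.
Over 216 months: Option A costs 216 × €1,263.75 + €4,200.00 = €277,170.00; Option B costs 216 × €1,648.56 + €1,750.00 = €357,838.96.
Option A is cheaper by €357,838.96 − €277,170.00 = €80,668.96.

Option A by €80,669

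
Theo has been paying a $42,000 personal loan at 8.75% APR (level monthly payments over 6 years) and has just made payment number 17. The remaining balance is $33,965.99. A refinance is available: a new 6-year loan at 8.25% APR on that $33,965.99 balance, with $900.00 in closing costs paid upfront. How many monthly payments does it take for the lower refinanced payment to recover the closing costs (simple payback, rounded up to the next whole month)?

Current payment = 42,000 × 8.75%/12 / (1 − (1+0.0072917)^−72) = $751.87.
Refinanced payment = 33,965.99 × 0.0068750 / (1 − (1+0.0068750)^−72) = $599.69.
Monthly savings = $751.87 − $599.69 = $152.18.
Break-even = $900.00 / $152.18 = 5.91 → 6 months.

6 months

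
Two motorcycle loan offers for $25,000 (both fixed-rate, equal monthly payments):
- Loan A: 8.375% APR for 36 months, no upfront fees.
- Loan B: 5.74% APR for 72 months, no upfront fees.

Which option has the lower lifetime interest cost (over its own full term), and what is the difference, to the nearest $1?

Loan A by $1,252

Loan A: monthly rate = 8.375%/12 = 0.0069792; payment = 25,000 × 0.0069792 / (1 − (1+0.0069792)^−36) = $787.74.
Total interest on Loan A = 36 × $787.74 − $25,000 = $3,358.64.
Loan B: monthly rate = 5.74%/12 = 0.0047833; payment = 25,000 × 0.0047833 / (1 − (1+0.0047833)^−72) = $411.26.
Total interest on Loan B = 72 × $411.26 − $25,000 = $4,610.72.
Loan A is lower by $1,252.08.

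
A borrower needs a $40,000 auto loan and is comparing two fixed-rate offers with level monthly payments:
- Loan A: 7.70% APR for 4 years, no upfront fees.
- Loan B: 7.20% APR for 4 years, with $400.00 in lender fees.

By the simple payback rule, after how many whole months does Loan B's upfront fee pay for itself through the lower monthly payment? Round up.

Loan A: monthly rate = 7.7%/12 = 0.0064167; payment = 40,000 × 0.0064167 / (1 − (1+0.0064167)^−48) = $970.89.
Loan B: monthly rate = 7.2%/12 = 0.0060000; payment = 40,000 × 0.0060000 / (1 − (1+0.0060000)^−48) = $961.57.
Monthly savings = $970.89 − $961.57 = $9.32.
Break-even = $400.00 / $9.32 = 42.92 → 43 months.

43 months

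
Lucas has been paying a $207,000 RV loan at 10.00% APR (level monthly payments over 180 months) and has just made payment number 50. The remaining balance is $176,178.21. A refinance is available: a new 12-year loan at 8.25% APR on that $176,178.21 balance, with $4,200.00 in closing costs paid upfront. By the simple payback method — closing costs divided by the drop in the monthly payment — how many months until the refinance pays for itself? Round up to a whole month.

Current payment = 207,000 × 10%/12 / (1 − (1+0.0083333)^−180) = $2,224.43.
Refinanced payment = 176,178.21 × 0.0068750 / (1 − (1+0.0068750)^−144) = $1,931.28.
Monthly savings = $2,224.43 − $1,931.28 = $293.15.
Break-even = $4,200.00 / $293.15 = 14.33 → 15 months.

15 months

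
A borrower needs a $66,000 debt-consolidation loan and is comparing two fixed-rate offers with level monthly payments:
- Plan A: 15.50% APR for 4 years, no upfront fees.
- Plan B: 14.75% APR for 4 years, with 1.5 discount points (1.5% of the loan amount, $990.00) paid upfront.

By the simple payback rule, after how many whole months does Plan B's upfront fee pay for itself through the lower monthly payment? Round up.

Plan A: at 15.50% the monthly rate is 0.0129167, so the payment is 66,000 × 0.0129167 / (1 − 1.0129167^−48) = $1,853.60.
Plan B: at 14.75% the monthly rate is 0.0122917, so the payment is 66,000 × 0.0122917 / (1 − 1.0122917^−48) = $1,828.48.
Monthly savings = $1,853.60 − $1,828.48 = $25.12.
Break-even = $990.00 / $25.12 = 39.41 → 40 months.

40 months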